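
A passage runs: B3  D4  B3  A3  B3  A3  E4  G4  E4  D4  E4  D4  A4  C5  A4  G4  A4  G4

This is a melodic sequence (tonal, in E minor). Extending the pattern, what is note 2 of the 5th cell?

With 6-note cells, note 2 of each statement runs D4, G4, C5.
Each moves up a 4th. Continuing: F#5 → B5.

B5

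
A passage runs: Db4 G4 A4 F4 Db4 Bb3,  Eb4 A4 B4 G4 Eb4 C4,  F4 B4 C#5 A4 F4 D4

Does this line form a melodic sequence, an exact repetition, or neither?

sequence

Each 6-note cell is the previous one transposed up a 2nd.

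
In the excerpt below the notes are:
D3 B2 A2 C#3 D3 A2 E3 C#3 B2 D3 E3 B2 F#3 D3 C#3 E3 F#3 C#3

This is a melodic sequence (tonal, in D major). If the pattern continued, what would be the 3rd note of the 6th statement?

F#3

With 6-note cells, note 3 of each statement runs A2, B2, C#3.
Each moves up a 2nd. Continuing: D3 → E3 → F#3.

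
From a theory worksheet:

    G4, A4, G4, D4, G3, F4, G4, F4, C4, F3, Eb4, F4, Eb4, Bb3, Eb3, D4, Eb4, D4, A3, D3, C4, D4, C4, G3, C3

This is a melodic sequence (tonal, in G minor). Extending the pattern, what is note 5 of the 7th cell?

Grouping in 5s, the 5th note of each cell is G3, F3, Eb3, D3, C3.
Carrying that down a 2nd forward: Bb2 → A2.

A2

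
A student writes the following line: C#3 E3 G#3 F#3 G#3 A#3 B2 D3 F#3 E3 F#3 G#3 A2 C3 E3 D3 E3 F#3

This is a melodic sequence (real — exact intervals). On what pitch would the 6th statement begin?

Eb2

Taking 6-note groups, the heads are C#3, B2, A2: the pattern moves down a 2nd.
Extending the heads down a 2nd: G2 → F2 → Eb2.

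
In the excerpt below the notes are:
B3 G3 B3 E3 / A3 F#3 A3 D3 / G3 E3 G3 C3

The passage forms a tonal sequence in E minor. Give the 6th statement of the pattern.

D3 B2 D3 G2

Unit = 4 notes; the statements start on B3, A3, G3, moving down a 2nd each time.
Continuing the starts: F#3 → E3 → D3.
From D3 the diatonic shape gives D3 B2 D3 G2.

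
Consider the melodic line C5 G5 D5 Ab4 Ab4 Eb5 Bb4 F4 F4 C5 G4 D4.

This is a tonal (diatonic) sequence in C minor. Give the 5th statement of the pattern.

With a 4-note motive the entries are C5, Ab4, F4, each down a 3rd from the previous.
Carrying on: D4 → Bb3.
From Bb3 the diatonic shape gives Bb3 F4 C4 G3.

Bb3 F4 C4 G3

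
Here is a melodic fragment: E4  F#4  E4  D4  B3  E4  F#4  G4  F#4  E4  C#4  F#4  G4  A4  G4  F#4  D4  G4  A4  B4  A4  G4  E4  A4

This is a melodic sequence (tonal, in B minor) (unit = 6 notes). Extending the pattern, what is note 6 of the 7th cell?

D5

The unit is 6 notes. Position-6 pitches of the 4 shown cells: E4, F#4, G4, A4.
Carrying that up a 2nd forward: B4 → C#5 → D5.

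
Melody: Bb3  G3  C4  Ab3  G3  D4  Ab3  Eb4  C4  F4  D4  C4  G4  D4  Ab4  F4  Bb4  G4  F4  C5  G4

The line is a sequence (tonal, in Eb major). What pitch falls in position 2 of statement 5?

Eb5

Grouping in 7s, the 2nd note of each cell is G3, C4, F4.
Each moves up a 4th. Continuing: Bb4 → Eb5.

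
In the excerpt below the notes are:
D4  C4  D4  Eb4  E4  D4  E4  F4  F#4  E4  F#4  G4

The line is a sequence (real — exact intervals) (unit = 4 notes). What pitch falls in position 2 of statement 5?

The unit is 4 notes. Position-2 pitches of the 3 shown cells: C4, D4, E4.
Extending up a 2nd: F#4 → G#4.

G#4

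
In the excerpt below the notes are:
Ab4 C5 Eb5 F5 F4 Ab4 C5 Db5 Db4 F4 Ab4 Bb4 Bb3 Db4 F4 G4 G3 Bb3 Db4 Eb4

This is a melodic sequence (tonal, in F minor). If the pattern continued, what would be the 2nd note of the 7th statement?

With 4-note cells, note 2 of each statement runs C5, Ab4, F4, Db4, Bb3.
Carrying that down a 3rd forward: G3 → Eb3.

Eb3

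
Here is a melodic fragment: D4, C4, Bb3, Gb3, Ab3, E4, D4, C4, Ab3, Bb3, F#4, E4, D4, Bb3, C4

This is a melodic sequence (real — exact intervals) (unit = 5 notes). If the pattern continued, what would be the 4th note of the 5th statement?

The unit is 5 notes. Position-4 pitches of the 3 shown cells: Gb3, Ab3, Bb3.
Extending up a 2nd: C4 → D4.

D4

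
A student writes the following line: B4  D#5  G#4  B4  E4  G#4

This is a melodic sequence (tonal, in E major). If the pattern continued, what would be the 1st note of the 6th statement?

With 2-note cells, note 1 of each statement runs B4, G#4, E4.
Carrying that down a 3rd forward: C#4 → A3 → F#3.

F#3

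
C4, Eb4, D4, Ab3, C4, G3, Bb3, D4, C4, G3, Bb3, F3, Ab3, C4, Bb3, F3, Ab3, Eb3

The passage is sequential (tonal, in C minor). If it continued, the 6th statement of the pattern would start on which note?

With a 6-note motive the entries are C4, Bb3, Ab3, each down a 2nd from the previous.
Continuing: G3 → F3 → Eb3. Statement 6 starts on Eb3.

Eb3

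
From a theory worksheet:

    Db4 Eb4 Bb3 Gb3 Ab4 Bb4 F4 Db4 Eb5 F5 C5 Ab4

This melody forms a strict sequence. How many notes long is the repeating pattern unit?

4

12 notes total. Splitting into 3 groups of 4:
Db4 Eb4 Bb3 Gb3 | Ab4 Bb4 F4 Db4 | Eb5 F5 C5 Ab4
That's a consistent up a 5th shift per cell, and no other grouping gives one.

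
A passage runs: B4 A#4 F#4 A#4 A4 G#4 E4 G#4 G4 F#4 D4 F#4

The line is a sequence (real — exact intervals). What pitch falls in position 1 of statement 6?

With 4-note cells, note 1 of each statement runs B4, A4, G4.
Each moves down a 2nd. Continuing: F4 → Eb4 → Db4.

Db4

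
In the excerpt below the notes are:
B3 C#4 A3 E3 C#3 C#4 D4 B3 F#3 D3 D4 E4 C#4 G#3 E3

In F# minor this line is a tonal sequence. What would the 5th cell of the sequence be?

Taking 5-note groups, the heads are B3, C#4, D4: the pattern moves up a 2nd.
Continuing the starts: E4 → F#4.
From F#4 the diatonic shape gives F#4 G#4 E4 B3 G#3.

F#4 G#4 E4 B3 G#3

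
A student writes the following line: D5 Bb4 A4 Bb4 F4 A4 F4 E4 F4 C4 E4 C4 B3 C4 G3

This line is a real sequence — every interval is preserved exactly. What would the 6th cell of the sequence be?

C#3 A2 G#2 A2 E2

The 5-note cells begin on D5, A4, E4 — each down a 4th from the last.
Extending down a 4th: B3 → F#3 → C#3.
Statement 6 starts on C#3 and keeps the same exact contour: C#3 A2 G#2 A2 E2.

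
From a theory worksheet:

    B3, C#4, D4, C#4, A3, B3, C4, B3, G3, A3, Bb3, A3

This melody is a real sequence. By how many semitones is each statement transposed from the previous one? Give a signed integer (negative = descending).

Unit = 4 notes; the statements start on B3, A3, G3, moving down a 2nd each time.
B3→A3 is 57 − 59 = -2 semitones.

-2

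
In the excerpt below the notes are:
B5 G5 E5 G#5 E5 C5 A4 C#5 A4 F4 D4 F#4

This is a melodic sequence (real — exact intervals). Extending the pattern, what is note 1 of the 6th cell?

The unit is 4 notes. Position-1 pitches of the 3 shown cells: B5, E5, A4.
Each moves down a 5th. Continuing: D4 → G3 → C3.

C3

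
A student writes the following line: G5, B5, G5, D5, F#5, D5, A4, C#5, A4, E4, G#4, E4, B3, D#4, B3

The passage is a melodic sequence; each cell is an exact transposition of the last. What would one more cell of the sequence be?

With a 3-note motive the entries are G5, D5, A4, E4, B3, each down a 4th from the previous.
From F#3 the exact shape gives F#3 A#3 F#3.

F#3 A#3 F#3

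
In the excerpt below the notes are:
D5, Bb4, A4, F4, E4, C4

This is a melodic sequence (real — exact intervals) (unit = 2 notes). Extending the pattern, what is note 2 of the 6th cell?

The unit is 2 notes. Position-2 pitches of the 3 shown cells: Bb4, F4, C4.
Each moves down a 4th. Continuing: G3 → D3 → A2.

A2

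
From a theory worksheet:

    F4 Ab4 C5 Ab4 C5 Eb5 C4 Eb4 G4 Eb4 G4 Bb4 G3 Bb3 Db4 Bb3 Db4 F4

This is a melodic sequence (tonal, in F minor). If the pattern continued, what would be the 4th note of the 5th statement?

Grouping in 6s, the 4th note of each cell is Ab4, Eb4, Bb3.
Each moves down a 4th. Continuing: F3 → C3.

C3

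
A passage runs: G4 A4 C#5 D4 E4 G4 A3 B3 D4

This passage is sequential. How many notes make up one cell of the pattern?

3

Try groups of 3 (3 cells in 9 notes):
G4 A4 C#5 | D4 E4 G4 | A3 B3 D4
Every group is a transposition down a 4th of the one before; no shorter unit works.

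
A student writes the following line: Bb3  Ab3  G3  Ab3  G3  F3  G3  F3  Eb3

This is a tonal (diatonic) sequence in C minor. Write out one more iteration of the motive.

The 3-note cells begin on Bb3, Ab3, G3 — each down a 2nd from the last.
Statement 4 starts on F3 and keeps the same diatonic contour: F3 Eb3 D3.

F3 Eb3 D3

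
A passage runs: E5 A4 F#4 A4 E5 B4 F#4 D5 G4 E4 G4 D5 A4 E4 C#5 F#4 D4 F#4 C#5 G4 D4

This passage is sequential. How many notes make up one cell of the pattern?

There are 21 notes; a 7-note unit gives 3 cells:
E5 A4 F#4 A4 E5 B4 F#4 | D5 G4 E4 G4 D5 A4 E4 | C#5 F#4 D4 F#4 C#5 G4 D4
That's a consistent down a 2nd shift per cell, and no other grouping gives one.

7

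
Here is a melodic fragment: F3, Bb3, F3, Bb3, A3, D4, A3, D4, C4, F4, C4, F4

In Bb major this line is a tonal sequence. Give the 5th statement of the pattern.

G4 C5 G4 C5

Unit = 4 notes; the statements start on F3, A3, C4, moving up a 3rd each time.
Extending up a 3rd: Eb4 → G4.
So cell 5 is G4 C5 G4 C5.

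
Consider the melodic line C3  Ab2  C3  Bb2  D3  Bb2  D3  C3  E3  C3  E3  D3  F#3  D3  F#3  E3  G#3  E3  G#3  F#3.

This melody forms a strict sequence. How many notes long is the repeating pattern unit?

4

Try groups of 4 (5 cells in 20 notes):
C3 Ab2 C3 Bb2 | D3 Bb2 D3 C3 | E3 C3 E3 D3 | F#3 D3 F#3 E3 | G#3 E3 G#3 F#3
Every group is a transposition up a 2nd of the one before; no shorter unit works.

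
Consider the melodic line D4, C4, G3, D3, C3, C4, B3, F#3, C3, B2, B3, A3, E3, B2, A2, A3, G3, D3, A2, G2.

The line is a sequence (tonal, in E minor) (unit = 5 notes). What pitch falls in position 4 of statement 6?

The unit is 5 notes. Position-4 pitches of the 4 shown cells: D3, C3, B2, A2.
Carrying that down a 2nd forward: G2 → F#2.

F#2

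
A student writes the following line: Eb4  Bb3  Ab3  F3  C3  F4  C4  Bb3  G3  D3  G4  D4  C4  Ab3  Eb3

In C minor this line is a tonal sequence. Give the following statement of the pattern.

Ab4 Eb4 D4 Bb3 F3

The 5-note cells begin on Eb4, F4, G4 — each up a 2nd from the last.
Statement 4 starts on Ab4 and keeps the same diatonic contour: Ab4 Eb4 D4 Bb3 F3.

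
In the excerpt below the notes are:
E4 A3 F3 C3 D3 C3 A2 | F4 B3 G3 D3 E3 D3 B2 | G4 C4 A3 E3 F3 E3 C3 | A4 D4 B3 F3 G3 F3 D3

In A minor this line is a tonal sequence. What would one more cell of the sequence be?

The 7-note cells begin on E4, F4, G4, A4 — each up a 2nd from the last.
From B4 the diatonic shape gives B4 E4 C4 G3 A3 G3 E3.

B4 E4 C4 G3 A3 G3 E3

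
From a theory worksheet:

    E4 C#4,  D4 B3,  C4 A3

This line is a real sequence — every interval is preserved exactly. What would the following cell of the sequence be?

Bb3 G3

The 2-note cells begin on E4, D4, C4 — each down a 2nd from the last.
Statement 4 starts on Bb3 and keeps the same exact contour: Bb3 G3.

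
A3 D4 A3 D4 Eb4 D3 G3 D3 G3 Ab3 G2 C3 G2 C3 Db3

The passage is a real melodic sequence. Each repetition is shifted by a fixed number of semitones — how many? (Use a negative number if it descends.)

The 5-note cells begin on A3, D3, G2 — each down a 5th from the last.
A3 to D3 spans -7 semitones.

-7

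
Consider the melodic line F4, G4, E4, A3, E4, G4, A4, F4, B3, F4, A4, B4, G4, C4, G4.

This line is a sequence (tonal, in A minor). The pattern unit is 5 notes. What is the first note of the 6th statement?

With a 5-note motive the entries are F4, G4, A4, each up a 2nd from the previous.
Continuing: B4 → C5 → D5. Statement 6 starts on D5.

D5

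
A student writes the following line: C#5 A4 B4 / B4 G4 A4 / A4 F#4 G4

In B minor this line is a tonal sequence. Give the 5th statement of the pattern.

Unit = 3 notes; the statements start on C#5, B4, A4, moving down a 2nd each time.
Carrying on: G4 → F#4.
So cell 5 is F#4 D4 E4.

F#4 D4 E4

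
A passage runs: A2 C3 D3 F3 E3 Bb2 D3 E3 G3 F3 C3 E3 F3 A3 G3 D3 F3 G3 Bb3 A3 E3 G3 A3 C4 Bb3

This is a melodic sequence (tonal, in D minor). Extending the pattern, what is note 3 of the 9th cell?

The unit is 5 notes. Position-3 pitches of the 5 shown cells: D3, E3, F3, G3, A3.
Extending up a 2nd: Bb3 → C4 → D4 → E4.

E4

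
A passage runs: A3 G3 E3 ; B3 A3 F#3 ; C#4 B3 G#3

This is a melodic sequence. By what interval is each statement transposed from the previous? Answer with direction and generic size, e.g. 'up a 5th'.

up a 2nd

Taking 3-note groups, the heads are A3, B3, C#4: the pattern moves up a 2nd.
From A3 to B3: up a 2nd.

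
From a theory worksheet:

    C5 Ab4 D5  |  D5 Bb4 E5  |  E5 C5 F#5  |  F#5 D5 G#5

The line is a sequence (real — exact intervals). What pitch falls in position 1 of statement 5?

G#5

The unit is 3 notes. Position-1 pitches of the 4 shown cells: C5, D5, E5, F#5.
One more up a 2nd gives G#5.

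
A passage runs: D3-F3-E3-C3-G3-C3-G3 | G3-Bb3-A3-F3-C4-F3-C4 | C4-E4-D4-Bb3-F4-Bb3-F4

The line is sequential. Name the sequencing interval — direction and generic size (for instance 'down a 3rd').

The 7-note cells begin on D3, G3, C4 — each up a 4th from the last.
D3 to G3 is up a 4th.

up a 4th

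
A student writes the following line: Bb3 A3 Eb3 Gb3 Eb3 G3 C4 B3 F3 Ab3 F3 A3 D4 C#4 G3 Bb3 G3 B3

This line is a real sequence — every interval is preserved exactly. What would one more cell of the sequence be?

With a 6-note motive the entries are Bb3, C4, D4, each up a 2nd from the previous.
So cell 4 is E4 D#4 A3 C4 A3 C#4.

E4 D#4 A3 C4 A3 C#4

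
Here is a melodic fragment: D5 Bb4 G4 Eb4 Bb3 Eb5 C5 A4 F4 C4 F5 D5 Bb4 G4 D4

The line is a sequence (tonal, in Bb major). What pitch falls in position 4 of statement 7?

D5

With 5-note cells, note 4 of each statement runs Eb4, F4, G4.
Carrying that up a 2nd forward: A4 → Bb4 → C5 → D5.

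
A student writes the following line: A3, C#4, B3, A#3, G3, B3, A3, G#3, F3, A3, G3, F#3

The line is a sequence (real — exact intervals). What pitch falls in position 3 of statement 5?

Grouping in 4s, the 3rd note of each cell is B3, A3, G3.
Carrying that down a 2nd forward: F3 → Eb3.

Eb3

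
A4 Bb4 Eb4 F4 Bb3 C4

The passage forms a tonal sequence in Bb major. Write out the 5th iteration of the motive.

Unit = 2 notes; the statements start on A4, Eb4, Bb3, moving down a 4th each time.
Continuing the starts: F3 → C3.
So cell 5 is C3 D3.

C3 D3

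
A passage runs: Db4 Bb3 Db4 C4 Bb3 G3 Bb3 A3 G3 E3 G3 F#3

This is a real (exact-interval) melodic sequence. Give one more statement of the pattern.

The 4-note cells begin on Db4, Bb3, G3 — each down a 3rd from the last.
From E3 the exact shape gives E3 C#3 E3 D#3.

E3 C#3 E3 D#3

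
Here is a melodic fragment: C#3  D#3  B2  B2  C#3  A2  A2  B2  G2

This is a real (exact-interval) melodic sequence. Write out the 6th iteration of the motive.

Taking 3-note groups, the heads are C#3, B2, A2: the pattern moves down a 2nd.
Carrying on: G2 → F2 → Eb2.
From Eb2 the exact shape gives Eb2 F2 Db2.

Eb2 F2 Db2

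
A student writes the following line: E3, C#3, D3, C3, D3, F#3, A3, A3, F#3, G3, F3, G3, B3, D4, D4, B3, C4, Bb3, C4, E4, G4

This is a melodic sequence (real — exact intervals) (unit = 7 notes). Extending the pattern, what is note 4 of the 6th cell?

Db5

Grouping in 7s, the 4th note of each cell is C3, F3, Bb3.
Carrying that up a 4th forward: Eb4 → Ab4 → Db5.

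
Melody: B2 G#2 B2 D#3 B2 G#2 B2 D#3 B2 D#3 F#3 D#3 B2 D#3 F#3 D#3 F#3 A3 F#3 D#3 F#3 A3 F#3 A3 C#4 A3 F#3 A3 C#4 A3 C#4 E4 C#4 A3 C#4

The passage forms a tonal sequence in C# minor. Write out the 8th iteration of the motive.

With a 7-note motive the entries are B2, D#3, F#3, A3, C#4, each up a 3rd from the previous.
Extending up a 3rd: E4 → G#4 → B4.
From B4 the diatonic shape gives B4 G#4 B4 D#5 B4 G#4 B4.

B4 G#4 B4 D#5 B4 G#4 B4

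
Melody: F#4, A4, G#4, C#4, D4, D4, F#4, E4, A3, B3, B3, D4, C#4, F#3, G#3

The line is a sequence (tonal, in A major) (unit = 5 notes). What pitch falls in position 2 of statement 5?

G#3

With 5-note cells, note 2 of each statement runs A4, F#4, D4.
Carrying that down a 3rd forward: B3 → G#3.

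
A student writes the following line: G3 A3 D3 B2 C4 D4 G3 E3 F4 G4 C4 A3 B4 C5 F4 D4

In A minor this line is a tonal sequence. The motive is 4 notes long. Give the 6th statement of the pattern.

With a 4-note motive the entries are G3, C4, F4, B4, each up a 4th from the previous.
Carrying on: E5 → A5.
Statement 6 starts on A5 and keeps the same diatonic contour: A5 B5 E5 C5.

A5 B5 E5 C5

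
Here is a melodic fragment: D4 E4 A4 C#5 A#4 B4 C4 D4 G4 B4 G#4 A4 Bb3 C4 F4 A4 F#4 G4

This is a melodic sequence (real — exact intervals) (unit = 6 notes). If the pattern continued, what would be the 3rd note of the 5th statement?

Db4

The unit is 6 notes. Position-3 pitches of the 3 shown cells: A4, G4, F4.
Extending down a 2nd: Eb4 → Db4.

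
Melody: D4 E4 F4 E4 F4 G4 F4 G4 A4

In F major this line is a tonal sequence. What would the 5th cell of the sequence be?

With a 3-note motive the entries are D4, E4, F4, each up a 2nd from the previous.
Extending up a 2nd: G4 → A4.
Statement 5 starts on A4 and keeps the same diatonic contour: A4 Bb4 C5.

A4 Bb4 C5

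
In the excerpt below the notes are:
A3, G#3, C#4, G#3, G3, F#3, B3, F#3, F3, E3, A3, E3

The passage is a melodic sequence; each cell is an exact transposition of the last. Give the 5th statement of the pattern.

Db3 C3 F3 C3

Unit = 4 notes; the statements start on A3, G3, F3, moving down a 2nd each time.
Carrying on: Eb3 → Db3.
So cell 5 is Db3 C3 F3 C3.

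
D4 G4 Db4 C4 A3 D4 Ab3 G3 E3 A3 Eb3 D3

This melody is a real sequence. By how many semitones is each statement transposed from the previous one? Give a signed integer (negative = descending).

With a 4-note motive the entries are D4, A3, E3, each down a 4th from the previous.
D4 to A3 spans -5 semitones.

-5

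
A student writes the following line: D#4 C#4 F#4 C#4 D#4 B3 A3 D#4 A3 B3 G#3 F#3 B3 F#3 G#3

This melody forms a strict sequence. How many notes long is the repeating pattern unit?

5

Try groups of 5 (3 cells in 15 notes):
D#4 C#4 F#4 C#4 D#4 | B3 A3 D#4 A3 B3 | G#3 F#3 B3 F#3 G#3
That's a consistent down a 3rd shift per cell, and no other grouping gives one.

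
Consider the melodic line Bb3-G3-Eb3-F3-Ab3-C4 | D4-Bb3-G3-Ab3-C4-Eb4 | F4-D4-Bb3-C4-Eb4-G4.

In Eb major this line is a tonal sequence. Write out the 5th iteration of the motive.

C5 Ab4 F4 G4 Bb4 D5

With a 6-note motive the entries are Bb3, D4, F4, each up a 3rd from the previous.
Extending up a 3rd: Ab4 → C5.
Statement 5 starts on C5 and keeps the same diatonic contour: C5 Ab4 F4 G4 Bb4 D5.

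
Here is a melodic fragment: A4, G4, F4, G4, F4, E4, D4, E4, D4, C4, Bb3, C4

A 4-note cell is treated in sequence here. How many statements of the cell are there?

3

12 notes in groups of 4 gives 12/4 = 3 statements.
Starts: A4, F4, D4 — each down a 3rd.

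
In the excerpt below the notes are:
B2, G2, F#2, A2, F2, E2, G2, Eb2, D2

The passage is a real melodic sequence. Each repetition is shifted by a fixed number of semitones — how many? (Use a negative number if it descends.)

-2

Unit = 3 notes; the statements start on B2, A2, G2, moving down a 2nd each time.
B2→A2 is 45 − 47 = -2 semitones.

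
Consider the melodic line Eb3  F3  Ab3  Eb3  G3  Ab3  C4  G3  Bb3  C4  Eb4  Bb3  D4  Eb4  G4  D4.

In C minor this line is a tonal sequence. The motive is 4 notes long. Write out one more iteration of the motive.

The 4-note cells begin on Eb3, G3, Bb3, D4 — each up a 3rd from the last.
Statement 5 starts on F4 and keeps the same diatonic contour: F4 G4 Bb4 F4.

F4 G4 Bb4 F4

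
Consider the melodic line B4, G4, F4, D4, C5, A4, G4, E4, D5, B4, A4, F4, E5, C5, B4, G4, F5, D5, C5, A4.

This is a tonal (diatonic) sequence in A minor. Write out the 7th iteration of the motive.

Unit = 4 notes; the statements start on B4, C5, D5, E5, F5, moving up a 2nd each time.
Continuing the starts: G5 → A5.
From A5 the diatonic shape gives A5 F5 E5 C5.

A5 F5 E5 C5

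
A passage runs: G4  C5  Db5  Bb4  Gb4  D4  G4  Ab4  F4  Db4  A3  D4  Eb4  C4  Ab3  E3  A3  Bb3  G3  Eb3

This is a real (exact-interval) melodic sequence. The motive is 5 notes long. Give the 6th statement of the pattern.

F#2 B2 C3 A2 F2

The 5-note cells begin on G4, D4, A3, E3 — each down a 4th from the last.
Extending down a 4th: B2 → F#2.
From F#2 the exact shape gives F#2 B2 C3 A2 F2.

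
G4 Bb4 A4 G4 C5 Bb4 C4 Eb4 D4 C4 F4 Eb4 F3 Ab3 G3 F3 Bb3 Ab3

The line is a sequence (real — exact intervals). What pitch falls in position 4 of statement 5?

With 6-note cells, note 4 of each statement runs G4, C4, F3.
Extending down a 5th: Bb2 → Eb2.

Eb2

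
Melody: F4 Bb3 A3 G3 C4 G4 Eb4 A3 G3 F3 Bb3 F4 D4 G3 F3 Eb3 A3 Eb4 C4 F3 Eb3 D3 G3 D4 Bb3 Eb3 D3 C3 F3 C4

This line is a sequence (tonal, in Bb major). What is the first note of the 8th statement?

With a 6-note motive the entries are F4, Eb4, D4, C4, Bb3, each down a 2nd from the previous.
Continuing: A3 → G3 → F3. Statement 8 starts on F3.

F3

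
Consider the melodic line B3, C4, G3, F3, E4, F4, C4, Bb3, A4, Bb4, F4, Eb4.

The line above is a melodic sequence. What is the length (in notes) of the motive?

4

There are 12 notes; a 4-note unit gives 3 cells:
B3 C4 G3 F3 | E4 F4 C4 Bb3 | A4 Bb4 F4 Eb4
That's a consistent up a 4th shift per cell, and no other grouping gives one.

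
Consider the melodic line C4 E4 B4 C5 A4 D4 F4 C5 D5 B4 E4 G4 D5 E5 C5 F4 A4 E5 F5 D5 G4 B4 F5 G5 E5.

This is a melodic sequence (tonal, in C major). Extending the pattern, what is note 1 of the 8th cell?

With 5-note cells, note 1 of each statement runs C4, D4, E4, F4, G4.
Extending up a 2nd: A4 → B4 → C5.

C5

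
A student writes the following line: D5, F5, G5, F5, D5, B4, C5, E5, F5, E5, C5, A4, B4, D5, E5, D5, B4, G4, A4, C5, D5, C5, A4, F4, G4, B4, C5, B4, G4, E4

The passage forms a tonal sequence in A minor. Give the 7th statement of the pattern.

E4 G4 A4 G4 E4 C4

Taking 6-note groups, the heads are D5, C5, B4, A4, G4: the pattern moves down a 2nd.
Continuing the starts: F4 → E4.
Statement 7 starts on E4 and keeps the same diatonic contour: E4 G4 A4 G4 E4 C4.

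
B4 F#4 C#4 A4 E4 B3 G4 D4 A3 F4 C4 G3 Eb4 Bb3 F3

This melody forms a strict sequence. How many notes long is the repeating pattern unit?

3

Try groups of 3 (5 cells in 15 notes):
B4 F#4 C#4 | A4 E4 B3 | G4 D4 A3 | F4 C4 G3 | Eb4 Bb3 F3
Every group is a transposition down a 2nd of the one before; no shorter unit works.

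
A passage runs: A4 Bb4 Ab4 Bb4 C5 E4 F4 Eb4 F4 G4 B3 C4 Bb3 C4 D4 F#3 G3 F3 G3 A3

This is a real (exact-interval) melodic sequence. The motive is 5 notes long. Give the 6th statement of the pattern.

Taking 5-note groups, the heads are A4, E4, B3, F#3: the pattern moves down a 4th.
Extending down a 4th: C#3 → G#2.
From G#2 the exact shape gives G#2 A2 G2 A2 B2.

G#2 A2 G2 A2 B2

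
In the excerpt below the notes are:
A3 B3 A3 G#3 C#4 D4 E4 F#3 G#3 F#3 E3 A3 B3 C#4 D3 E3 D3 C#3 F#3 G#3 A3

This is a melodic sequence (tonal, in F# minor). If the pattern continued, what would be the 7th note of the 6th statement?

B2

The unit is 7 notes. Position-7 pitches of the 3 shown cells: E4, C#4, A3.
Each moves down a 3rd. Continuing: F#3 → D3 → B2.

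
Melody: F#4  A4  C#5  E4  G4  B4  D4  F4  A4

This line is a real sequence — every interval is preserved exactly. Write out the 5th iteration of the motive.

Bb3 Db4 F4

Taking 3-note groups, the heads are F#4, E4, D4: the pattern moves down a 2nd.
Extending down a 2nd: C4 → Bb3.
Statement 5 starts on Bb3 and keeps the same exact contour: Bb3 Db4 F4.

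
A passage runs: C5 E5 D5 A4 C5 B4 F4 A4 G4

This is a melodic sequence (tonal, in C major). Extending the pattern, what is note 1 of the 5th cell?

B3

With 3-note cells, note 1 of each statement runs C5, A4, F4.
Carrying that down a 3rd forward: D4 → B3.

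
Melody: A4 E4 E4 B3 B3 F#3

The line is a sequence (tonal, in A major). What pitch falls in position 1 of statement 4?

F#3

The unit is 2 notes. Position-1 pitches of the 3 shown cells: A4, E4, B3.
Each moves down a 4th; the next is F#3.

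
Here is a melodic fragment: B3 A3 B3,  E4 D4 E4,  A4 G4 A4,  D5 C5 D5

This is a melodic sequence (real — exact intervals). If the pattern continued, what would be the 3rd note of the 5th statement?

The unit is 3 notes. Position-3 pitches of the 4 shown cells: B3, E4, A4, D5.
Each moves up a 4th; the next is G5.

G5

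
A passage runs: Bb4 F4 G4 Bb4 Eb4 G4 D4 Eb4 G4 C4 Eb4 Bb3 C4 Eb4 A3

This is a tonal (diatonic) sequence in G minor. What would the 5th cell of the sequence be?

A3 Eb3 F3 A3 D3

With a 5-note motive the entries are Bb4, G4, Eb4, each down a 3rd from the previous.
Continuing the starts: C4 → A3.
From A3 the diatonic shape gives A3 Eb3 F3 A3 D3.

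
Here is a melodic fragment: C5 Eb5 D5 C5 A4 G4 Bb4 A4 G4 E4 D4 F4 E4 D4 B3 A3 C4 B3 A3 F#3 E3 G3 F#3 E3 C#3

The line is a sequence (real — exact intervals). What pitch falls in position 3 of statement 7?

The unit is 5 notes. Position-3 pitches of the 5 shown cells: D5, A4, E4, B3, F#3.
Each moves down a 4th. Continuing: C#3 → G#2.

G#2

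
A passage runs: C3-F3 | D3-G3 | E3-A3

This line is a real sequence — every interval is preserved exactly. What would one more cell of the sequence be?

With a 2-note motive the entries are C3, D3, E3, each up a 2nd from the previous.
Statement 4 starts on F#3 and keeps the same exact contour: F#3 B3.

F#3 B3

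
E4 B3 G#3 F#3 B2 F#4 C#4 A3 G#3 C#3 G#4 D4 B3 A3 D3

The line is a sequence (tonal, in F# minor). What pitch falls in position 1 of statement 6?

C#5

The unit is 5 notes. Position-1 pitches of the 3 shown cells: E4, F#4, G#4.
Carrying that up a 2nd forward: A4 → B4 → C#5.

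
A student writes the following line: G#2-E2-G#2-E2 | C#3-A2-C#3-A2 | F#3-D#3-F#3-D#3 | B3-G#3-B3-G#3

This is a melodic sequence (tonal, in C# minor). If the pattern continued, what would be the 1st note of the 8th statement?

G#5

The unit is 4 notes. Position-1 pitches of the 4 shown cells: G#2, C#3, F#3, B3.
Carrying that up a 4th forward: E4 → A4 → D#5 → G#5.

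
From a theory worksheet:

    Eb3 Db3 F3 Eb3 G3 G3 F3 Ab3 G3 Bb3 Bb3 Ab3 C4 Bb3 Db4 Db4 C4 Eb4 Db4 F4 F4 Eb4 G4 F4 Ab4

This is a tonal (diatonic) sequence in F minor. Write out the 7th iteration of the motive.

With a 5-note motive the entries are Eb3, G3, Bb3, Db4, F4, each up a 3rd from the previous.
Carrying on: Ab4 → C5.
Statement 7 starts on C5 and keeps the same diatonic contour: C5 Bb4 Db5 C5 Eb5.

C5 Bb4 Db5 C5 Eb5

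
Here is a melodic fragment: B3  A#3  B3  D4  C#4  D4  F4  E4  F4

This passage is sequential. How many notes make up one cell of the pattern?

3

9 notes total. Splitting into 3 groups of 3:
B3 A#3 B3 | D4 C#4 D4 | F4 E4 F4
That's a consistent up a 3rd shift per cell, and no other grouping gives one.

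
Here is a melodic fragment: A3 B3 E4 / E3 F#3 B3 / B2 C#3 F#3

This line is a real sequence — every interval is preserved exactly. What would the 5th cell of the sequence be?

C#2 D#2 G#2

Unit = 3 notes; the statements start on A3, E3, B2, moving down a 4th each time.
Continuing the starts: F#2 → C#2.
So cell 5 is C#2 D#2 G#2.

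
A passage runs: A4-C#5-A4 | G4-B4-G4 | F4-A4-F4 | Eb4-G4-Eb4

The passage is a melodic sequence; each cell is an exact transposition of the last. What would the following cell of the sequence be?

Unit = 3 notes; the statements start on A4, G4, F4, Eb4, moving down a 2nd each time.
From Db4 the exact shape gives Db4 F4 Db4.

Db4 F4 Db4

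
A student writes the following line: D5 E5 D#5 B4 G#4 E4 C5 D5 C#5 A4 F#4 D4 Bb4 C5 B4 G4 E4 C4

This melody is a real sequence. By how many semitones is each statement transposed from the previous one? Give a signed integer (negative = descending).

Taking 6-note groups, the heads are D5, C5, Bb4: the pattern moves down a 2nd.
D5→C5 is 72 − 74 = -2 semitones.

-2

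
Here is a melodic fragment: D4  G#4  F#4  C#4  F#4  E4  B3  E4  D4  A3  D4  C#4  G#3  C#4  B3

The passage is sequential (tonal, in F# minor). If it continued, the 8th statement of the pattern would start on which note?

D3

Taking 3-note groups, the heads are D4, C#4, B3, A3, G#3: the pattern moves down a 2nd.
Continuing: F#3 → E3 → D3. Statement 8 starts on D3.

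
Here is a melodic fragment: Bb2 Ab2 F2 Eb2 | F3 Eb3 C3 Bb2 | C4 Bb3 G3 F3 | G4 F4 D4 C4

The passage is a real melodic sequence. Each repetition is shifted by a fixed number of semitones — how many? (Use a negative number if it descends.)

7

Taking 4-note groups, the heads are Bb2, F3, C4, G4: the pattern moves up a 5th.
Bb2 to F3 spans +7 semitones.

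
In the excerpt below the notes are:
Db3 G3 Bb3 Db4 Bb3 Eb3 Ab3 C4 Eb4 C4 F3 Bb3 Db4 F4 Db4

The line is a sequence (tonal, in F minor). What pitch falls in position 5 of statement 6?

The unit is 5 notes. Position-5 pitches of the 3 shown cells: Bb3, C4, Db4.
Each moves up a 2nd. Continuing: Eb4 → F4 → G4.

G4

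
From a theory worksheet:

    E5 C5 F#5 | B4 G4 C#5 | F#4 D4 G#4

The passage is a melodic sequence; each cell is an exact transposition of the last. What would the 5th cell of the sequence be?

G#3 E3 A#3

The 3-note cells begin on E5, B4, F#4 — each down a 4th from the last.
Extending down a 4th: C#4 → G#3.
From G#3 the exact shape gives G#3 E3 A#3.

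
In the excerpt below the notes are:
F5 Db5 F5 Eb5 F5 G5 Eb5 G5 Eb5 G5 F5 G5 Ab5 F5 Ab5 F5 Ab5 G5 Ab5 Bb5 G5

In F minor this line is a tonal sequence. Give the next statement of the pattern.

Taking 7-note groups, the heads are F5, G5, Ab5: the pattern moves up a 2nd.
Statement 4 starts on Bb5 and keeps the same diatonic contour: Bb5 G5 Bb5 Ab5 Bb5 C6 Ab5.

Bb5 G5 Bb5 Ab5 Bb5 C6 Ab5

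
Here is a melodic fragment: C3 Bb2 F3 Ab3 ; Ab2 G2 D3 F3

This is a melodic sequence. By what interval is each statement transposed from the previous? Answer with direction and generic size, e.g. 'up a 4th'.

The 4-note cells begin on C3, Ab2 — each down a 3rd from the last.
C3 to Ab2 is down a 3rd.

down a 3rd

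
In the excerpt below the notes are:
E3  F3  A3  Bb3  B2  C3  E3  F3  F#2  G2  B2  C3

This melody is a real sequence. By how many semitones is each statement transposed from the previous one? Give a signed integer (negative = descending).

The 4-note cells begin on E3, B2, F#2 — each down a 4th from the last.
E3 to B2 spans -5 semitones.

-5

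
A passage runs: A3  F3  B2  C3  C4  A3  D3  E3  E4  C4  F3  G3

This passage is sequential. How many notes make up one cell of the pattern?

12 notes total. Splitting into 3 groups of 4:
A3 F3 B2 C3 | C4 A3 D3 E3 | E4 C4 F3 G3
Every group is a transposition up a 3rd of the one before; no shorter unit works.

4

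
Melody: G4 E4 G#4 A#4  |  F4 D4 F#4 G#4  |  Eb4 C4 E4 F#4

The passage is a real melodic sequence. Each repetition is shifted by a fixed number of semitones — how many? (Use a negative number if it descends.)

The 4-note cells begin on G4, F4, Eb4 — each down a 2nd from the last.
G4 to F4 spans -2 semitones.

-2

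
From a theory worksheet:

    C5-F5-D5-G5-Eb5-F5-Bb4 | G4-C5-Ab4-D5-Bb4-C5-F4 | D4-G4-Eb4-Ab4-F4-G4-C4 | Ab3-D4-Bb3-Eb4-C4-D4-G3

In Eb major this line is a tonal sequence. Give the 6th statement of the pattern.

Unit = 7 notes; the statements start on C5, G4, D4, Ab3, moving down a 4th each time.
Continuing the starts: Eb3 → Bb2.
Statement 6 starts on Bb2 and keeps the same diatonic contour: Bb2 Eb3 C3 F3 D3 Eb3 Ab2.

Bb2 Eb3 C3 F3 D3 Eb3 Ab2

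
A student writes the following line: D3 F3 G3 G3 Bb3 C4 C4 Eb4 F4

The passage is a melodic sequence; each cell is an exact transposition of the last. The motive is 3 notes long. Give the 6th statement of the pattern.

Unit = 3 notes; the statements start on D3, G3, C4, moving up a 4th each time.
Carrying on: F4 → Bb4 → Eb5.
From Eb5 the exact shape gives Eb5 Gb5 Ab5.

Eb5 Gb5 Ab5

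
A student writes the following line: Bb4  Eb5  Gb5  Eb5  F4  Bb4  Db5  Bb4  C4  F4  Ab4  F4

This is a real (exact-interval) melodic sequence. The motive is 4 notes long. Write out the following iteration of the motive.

G3 C4 Eb4 C4

With a 4-note motive the entries are Bb4, F4, C4, each down a 4th from the previous.
From G3 the exact shape gives G3 C4 Eb4 C4.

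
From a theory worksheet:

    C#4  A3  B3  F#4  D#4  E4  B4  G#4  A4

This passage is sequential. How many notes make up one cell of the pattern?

3

There are 9 notes; a 3-note unit gives 3 cells:
C#4 A3 B3 | F#4 D#4 E4 | B4 G#4 A4
That's a consistent up a 4th shift per cell, and no other grouping gives one.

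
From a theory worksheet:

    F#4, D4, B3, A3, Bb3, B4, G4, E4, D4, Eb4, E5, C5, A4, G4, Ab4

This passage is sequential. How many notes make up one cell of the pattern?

5

15 notes total. Splitting into 3 groups of 5:
F#4 D4 B3 A3 Bb3 | B4 G4 E4 D4 Eb4 | E5 C5 A4 G4 Ab4
Each cell is the previous one up a 4th — so the unit is 5 notes.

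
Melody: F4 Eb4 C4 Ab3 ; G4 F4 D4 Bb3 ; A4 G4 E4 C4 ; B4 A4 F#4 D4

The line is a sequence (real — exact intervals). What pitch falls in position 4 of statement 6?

The unit is 4 notes. Position-4 pitches of the 4 shown cells: Ab3, Bb3, C4, D4.
Extending up a 2nd: E4 → F#4.

F#4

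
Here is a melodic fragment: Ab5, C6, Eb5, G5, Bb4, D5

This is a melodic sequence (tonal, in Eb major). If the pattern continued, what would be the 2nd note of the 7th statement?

With 2-note cells, note 2 of each statement runs C6, G5, D5.
Extending down a 4th: Ab4 → Eb4 → Bb3 → F3.

F3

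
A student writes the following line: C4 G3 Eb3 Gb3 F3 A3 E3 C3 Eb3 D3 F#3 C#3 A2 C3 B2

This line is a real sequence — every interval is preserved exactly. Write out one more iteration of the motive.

Taking 5-note groups, the heads are C4, A3, F#3: the pattern moves down a 3rd.
So cell 4 is D#3 A#2 F#2 A2 G#2.

D#3 A#2 F#2 A2 G#2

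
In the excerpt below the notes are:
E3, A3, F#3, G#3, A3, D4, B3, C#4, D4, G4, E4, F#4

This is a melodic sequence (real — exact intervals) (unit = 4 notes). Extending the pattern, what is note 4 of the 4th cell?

B4

With 4-note cells, note 4 of each statement runs G#3, C#4, F#4.
Each moves up a 4th; the next is B4.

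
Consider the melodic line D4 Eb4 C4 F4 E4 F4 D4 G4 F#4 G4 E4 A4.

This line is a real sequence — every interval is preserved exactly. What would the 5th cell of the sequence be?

A#4 B4 G#4 C#5

Taking 4-note groups, the heads are D4, E4, F#4: the pattern moves up a 2nd.
Extending up a 2nd: G#4 → A#4.
Statement 5 starts on A#4 and keeps the same exact contour: A#4 B4 G#4 C#5.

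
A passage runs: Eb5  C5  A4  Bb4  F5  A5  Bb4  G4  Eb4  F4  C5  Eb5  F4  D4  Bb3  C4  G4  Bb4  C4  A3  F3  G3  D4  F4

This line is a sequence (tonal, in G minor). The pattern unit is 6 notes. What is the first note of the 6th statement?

D3

Unit = 6 notes; the statements start on Eb5, Bb4, F4, C4, moving down a 4th each time.
Extending the heads down a 4th: G3 → D3.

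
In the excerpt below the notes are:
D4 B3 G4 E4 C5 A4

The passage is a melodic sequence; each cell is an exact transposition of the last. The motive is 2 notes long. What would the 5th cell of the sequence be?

Bb5 G5

With a 2-note motive the entries are D4, G4, C5, each up a 4th from the previous.
Extending up a 4th: F5 → Bb5.
So cell 5 is Bb5 G5.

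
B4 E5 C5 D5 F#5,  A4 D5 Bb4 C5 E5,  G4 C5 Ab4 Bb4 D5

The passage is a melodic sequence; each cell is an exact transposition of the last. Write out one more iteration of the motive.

Taking 5-note groups, the heads are B4, A4, G4: the pattern moves down a 2nd.
From F4 the exact shape gives F4 Bb4 Gb4 Ab4 C5.

F4 Bb4 Gb4 Ab4 C5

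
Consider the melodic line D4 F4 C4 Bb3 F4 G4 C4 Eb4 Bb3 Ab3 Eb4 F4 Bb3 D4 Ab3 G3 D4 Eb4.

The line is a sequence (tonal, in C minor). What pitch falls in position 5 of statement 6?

Ab3

Grouping in 6s, the 5th note of each cell is F4, Eb4, D4.
Carrying that down a 2nd forward: C4 → Bb3 → Ab3.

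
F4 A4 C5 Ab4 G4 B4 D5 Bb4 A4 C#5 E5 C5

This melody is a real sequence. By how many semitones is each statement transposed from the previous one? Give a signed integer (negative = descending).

The 4-note cells begin on F4, G4, A4 — each up a 2nd from the last.
Counting half-steps from F4 to G4: 2.

2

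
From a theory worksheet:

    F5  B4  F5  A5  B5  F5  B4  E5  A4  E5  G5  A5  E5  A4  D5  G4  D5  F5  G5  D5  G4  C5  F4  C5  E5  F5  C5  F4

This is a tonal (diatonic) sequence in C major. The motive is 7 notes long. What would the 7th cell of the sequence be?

G4 C4 G4 B4 C5 G4 C4

With a 7-note motive the entries are F5, E5, D5, C5, each down a 2nd from the previous.
Extending down a 2nd: B4 → A4 → G4.
Statement 7 starts on G4 and keeps the same diatonic contour: G4 C4 G4 B4 C5 G4 C4.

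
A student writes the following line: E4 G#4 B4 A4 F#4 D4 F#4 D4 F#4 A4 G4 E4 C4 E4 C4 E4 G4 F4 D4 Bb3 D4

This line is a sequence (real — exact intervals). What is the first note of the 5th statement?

Taking 7-note groups, the heads are E4, D4, C4: the pattern moves down a 2nd.
Continuing: Bb3 → Ab3. Statement 5 starts on Ab3.

Ab3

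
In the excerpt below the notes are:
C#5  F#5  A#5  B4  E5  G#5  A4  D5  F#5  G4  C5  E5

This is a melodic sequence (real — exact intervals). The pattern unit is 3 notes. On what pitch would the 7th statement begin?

Db4

With a 3-note motive the entries are C#5, B4, A4, G4, each down a 2nd from the previous.
Extending the heads down a 2nd: F4 → Eb4 → Db4.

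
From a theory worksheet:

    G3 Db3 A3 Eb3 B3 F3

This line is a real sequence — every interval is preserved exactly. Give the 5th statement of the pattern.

D#4 A3

With a 2-note motive the entries are G3, A3, B3, each up a 2nd from the previous.
Carrying on: C#4 → D#4.
From D#4 the exact shape gives D#4 A3.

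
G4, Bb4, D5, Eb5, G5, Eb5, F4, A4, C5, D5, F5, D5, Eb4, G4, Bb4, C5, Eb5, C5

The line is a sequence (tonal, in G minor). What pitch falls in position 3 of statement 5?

G4

The unit is 6 notes. Position-3 pitches of the 3 shown cells: D5, C5, Bb4.
Each moves down a 2nd. Continuing: A4 → G4.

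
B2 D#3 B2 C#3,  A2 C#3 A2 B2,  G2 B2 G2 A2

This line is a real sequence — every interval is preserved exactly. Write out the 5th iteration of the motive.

Taking 4-note groups, the heads are B2, A2, G2: the pattern moves down a 2nd.
Extending down a 2nd: F2 → Eb2.
From Eb2 the exact shape gives Eb2 G2 Eb2 F2.

Eb2 G2 Eb2 F2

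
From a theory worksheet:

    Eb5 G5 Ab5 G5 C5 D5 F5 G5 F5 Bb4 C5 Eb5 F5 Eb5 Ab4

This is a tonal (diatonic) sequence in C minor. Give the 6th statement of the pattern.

G4 Bb4 C5 Bb4 Eb4

Unit = 5 notes; the statements start on Eb5, D5, C5, moving down a 2nd each time.
Carrying on: Bb4 → Ab4 → G4.
From G4 the diatonic shape gives G4 Bb4 C5 Bb4 Eb4.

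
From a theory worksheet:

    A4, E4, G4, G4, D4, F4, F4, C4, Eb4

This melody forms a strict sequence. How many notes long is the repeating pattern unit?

Try groups of 3 (3 cells in 9 notes):
A4 E4 G4 | G4 D4 F4 | F4 C4 Eb4
Every group is a transposition down a 2nd of the one before; no shorter unit works.

3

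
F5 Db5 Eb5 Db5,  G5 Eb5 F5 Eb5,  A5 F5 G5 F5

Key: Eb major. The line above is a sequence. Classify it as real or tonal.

real

Each cell has the same semitone pattern (-4, 2, -2) — intervals are preserved exactly.
And Db5 lies outside Eb major, so the sequence is real rather than tonal.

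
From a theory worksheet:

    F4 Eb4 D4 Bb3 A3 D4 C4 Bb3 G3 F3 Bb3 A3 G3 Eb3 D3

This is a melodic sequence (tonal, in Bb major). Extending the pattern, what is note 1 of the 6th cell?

C3

Grouping in 5s, the 1st note of each cell is F4, D4, Bb3.
Carrying that down a 3rd forward: G3 → Eb3 → C3.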